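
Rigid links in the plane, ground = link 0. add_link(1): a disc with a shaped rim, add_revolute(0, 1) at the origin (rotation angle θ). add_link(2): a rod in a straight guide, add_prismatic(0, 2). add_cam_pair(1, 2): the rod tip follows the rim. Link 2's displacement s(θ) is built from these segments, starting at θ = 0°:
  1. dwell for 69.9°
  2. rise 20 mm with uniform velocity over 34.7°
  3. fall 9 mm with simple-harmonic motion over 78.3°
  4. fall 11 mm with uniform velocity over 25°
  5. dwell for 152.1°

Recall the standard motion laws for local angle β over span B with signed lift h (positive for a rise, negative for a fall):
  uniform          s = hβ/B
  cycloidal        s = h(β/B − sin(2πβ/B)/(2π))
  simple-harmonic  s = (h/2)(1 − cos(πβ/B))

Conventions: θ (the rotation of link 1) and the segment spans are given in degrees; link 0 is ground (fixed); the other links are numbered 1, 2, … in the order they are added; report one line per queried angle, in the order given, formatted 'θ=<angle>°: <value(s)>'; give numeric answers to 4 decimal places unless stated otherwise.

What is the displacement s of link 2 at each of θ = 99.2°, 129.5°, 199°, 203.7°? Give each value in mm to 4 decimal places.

segment 1 (0° to 69.9°, dwell): s unchanged at 0.0000
θ = 99.2° falls in segment 2 (69.9° to 104.6°, uniform, h = 20): β = 99.2 − 69.9 = 29.3°, B = 34.7°; Δs = 20·29.3/34.7 = 16.8876; s = 0.0000 + 16.8876 = 16.8876
segment 2 (69.9° to 104.6°, uniform, h = 20) is passed completely: s = 0.0000 + (20) = 20.0000
θ = 129.5° falls in segment 3 (104.6° to 182.9°, simple-harmonic, h = -9): β = 129.5 − 104.6 = 24.9°, B = 78.3°; Δs = -9/2·(1 − cos(π·0.3180)) = -2.0650; s = 20.0000 − 2.0650 = 17.9350
segment 3 (104.6° to 182.9°, simple-harmonic, h = -9) is passed completely: s = 20.0000 + (-9) = 11.0000
θ = 199° falls in segment 4 (182.9° to 207.9°, uniform, h = -11): β = 199 − 182.9 = 16.1°, B = 25°; Δs = -11·16.1/25 = -7.0840; s = 11.0000 − 7.0840 = 3.9160
θ = 203.7° falls in segment 4 (182.9° to 207.9°, uniform, h = -11): β = 203.7 − 182.9 = 20.8°, B = 25°; Δs = -11·20.8/25 = -9.1520; s = 11.0000 − 9.1520 = 1.8480

θ=99.2°: 16.8876
θ=129.5°: 17.9350
θ=199°: 3.9160
θ=203.7°: 1.8480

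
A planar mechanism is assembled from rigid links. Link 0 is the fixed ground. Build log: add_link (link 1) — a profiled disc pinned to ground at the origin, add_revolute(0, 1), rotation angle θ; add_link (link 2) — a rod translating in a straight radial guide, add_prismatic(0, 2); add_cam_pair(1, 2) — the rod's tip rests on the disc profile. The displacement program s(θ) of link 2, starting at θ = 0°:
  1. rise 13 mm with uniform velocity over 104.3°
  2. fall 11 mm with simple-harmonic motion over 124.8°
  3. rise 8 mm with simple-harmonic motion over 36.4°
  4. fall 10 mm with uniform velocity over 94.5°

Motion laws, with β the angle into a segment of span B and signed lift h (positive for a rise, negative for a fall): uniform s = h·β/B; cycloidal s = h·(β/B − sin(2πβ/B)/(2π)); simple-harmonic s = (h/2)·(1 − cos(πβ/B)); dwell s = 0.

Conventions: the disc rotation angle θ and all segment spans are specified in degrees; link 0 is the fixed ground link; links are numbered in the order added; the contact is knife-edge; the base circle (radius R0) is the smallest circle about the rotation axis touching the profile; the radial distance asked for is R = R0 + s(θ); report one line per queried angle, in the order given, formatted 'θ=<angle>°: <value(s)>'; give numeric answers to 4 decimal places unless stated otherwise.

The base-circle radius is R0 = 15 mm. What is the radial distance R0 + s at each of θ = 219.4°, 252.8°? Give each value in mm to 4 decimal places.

seg 1 [0°–104.3°] uniform, h=13: full span → s += 13 → s = 13.0000
seg 2 [104.3°–229.1°] simple-harmonic, h=-11: θ=219.4° here. β=115.1, B=124.8. -11/2·(1 − cos(π·0.9223)) = -10.8368 → s = 2.1632
seg 2 [104.3°–229.1°] simple-harmonic, h=-11: full span → s += -11 → s = 2.0000
seg 3 [229.1°–265.5°] simple-harmonic, h=8: θ=252.8° here. β=23.7, B=36.4. 8/2·(1 − cos(π·0.6511)) = 5.8283 → s = 7.8283
θ=219.4°: R = R0 + s = 15 + 2.1632 = 17.1632
θ=252.8°: R = R0 + s = 15 + 7.8283 = 22.8283

θ=219.4°: 17.1632
θ=252.8°: 22.8283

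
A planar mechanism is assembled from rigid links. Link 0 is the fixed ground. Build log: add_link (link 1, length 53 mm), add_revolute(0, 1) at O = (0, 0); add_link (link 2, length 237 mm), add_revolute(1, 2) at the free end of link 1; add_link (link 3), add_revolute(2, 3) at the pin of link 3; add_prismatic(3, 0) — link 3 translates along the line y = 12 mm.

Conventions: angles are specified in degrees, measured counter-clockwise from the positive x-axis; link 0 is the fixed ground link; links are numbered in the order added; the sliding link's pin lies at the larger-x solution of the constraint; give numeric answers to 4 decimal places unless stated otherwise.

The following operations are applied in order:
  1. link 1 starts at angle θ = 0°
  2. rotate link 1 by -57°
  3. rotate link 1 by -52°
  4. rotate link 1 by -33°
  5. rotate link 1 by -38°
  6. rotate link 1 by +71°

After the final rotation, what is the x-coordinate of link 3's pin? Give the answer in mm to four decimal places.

geometry: r = 53 mm, L = 237 mm, e = 12 mm; θ starts at 0°
rotate link 1 by -57°: θ ← 0° -57° = -57°
rotate link 1 by -52°: θ ← -57° -52° = -109°
rotate link 1 by -33°: θ ← -109° -33° = -142°
rotate link 1 by -38°: θ ← -142° -38° = -180°
rotate link 1 by +71°: θ ← -180° +71° = -109°
crank pin P = (r cos θ, r sin θ) = (-17.255112, -50.112485)
h = r sin θ − e = -50.112485 − 12 = -62.112485
x = r cos θ + √(L² − h²) = -17.255112 + 228.716067 = 211.460955

211.4610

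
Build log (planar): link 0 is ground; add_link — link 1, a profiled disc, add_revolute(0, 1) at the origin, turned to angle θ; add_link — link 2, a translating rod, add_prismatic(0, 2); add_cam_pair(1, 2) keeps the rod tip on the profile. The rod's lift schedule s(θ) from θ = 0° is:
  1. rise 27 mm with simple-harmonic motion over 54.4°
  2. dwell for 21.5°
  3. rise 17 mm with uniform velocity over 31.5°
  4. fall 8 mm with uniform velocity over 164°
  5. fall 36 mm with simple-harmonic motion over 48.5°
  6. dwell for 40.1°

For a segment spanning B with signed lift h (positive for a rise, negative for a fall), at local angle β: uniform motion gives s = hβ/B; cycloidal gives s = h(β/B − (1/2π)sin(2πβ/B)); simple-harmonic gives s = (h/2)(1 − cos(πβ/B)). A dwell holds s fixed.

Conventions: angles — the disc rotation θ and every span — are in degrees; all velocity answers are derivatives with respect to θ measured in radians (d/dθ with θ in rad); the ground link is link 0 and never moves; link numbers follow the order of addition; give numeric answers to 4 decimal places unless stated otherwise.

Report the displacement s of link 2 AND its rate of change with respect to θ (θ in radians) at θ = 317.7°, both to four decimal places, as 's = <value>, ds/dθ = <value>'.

seg 1 [0°–54.4°] simple-harmonic, h=27: full span → s += 27 → s = 27.0000
seg 2 [54.4°–75.9°] dwell: s stays 27.0000
seg 3 [75.9°–107.4°] uniform, h=17: full span → s += 17 → s = 44.0000
seg 4 [107.4°–271.4°] uniform, h=-8: full span → s += -8 → s = 36.0000
seg 5 [271.4°–319.9°] simple-harmonic, h=-36: θ=317.7° here. β=46.3, B=48.5. -36/2·(1 − cos(π·0.9546)) = -35.8175 → s = 0.1825
velocity in seg [271.4°–319.9°] (simple-harmonic), θ in radians: β = 46.3° = 0.8081 rad, B = 48.5° = 0.8465 rad; ds/dθ = (πh/(2B)) sin(πβ/B) = (π·(-36)/(2·0.8465)) sin(π·0.9546) = -9.487749 mm/rad

s = 0.1825, ds/dθ = -9.4877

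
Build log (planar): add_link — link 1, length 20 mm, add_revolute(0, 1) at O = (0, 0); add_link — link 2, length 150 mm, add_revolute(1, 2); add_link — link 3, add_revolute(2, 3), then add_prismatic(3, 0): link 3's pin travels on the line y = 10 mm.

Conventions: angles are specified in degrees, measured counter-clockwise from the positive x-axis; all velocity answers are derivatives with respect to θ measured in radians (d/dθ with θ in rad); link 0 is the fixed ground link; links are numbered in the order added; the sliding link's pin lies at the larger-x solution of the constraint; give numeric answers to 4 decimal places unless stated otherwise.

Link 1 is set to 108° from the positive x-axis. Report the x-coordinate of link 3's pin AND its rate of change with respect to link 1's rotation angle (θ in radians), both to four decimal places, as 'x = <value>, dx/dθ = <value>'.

geometry: r = 20 mm, L = 150 mm, e = 10 mm
crank pin P = (r cos θ, r sin θ) = (-6.180340, 19.021130)
h = r sin θ − e = 19.021130 − 10 = 9.021130
x = r cos θ + √(L² − h²) = -6.180340 + 149.728485 = 143.548145
dx/dθ = −r sin θ − h·r cos θ/√(L² − h²) (θ in radians; h = 9.021130) = -18.648765

x = 143.5481, dx/dθ = -18.6488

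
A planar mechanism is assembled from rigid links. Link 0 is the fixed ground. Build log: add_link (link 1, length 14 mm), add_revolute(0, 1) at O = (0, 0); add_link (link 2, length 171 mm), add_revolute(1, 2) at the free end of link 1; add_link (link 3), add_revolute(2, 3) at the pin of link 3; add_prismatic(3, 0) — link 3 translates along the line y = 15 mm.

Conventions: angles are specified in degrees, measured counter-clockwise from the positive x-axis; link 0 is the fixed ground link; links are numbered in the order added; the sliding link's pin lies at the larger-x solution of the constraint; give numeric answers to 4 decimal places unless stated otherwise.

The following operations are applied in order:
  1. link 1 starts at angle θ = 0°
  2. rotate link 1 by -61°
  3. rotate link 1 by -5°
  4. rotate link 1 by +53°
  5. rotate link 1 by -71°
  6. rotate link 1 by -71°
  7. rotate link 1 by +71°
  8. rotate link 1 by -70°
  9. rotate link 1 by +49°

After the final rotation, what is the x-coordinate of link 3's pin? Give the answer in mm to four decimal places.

geometry: r = 14 mm, L = 171 mm, e = 15 mm; θ starts at 0°
rotate link 1 by -61°: θ ← 0° -61° = -61°
rotate link 1 by -5°: θ ← -61° -5° = -66°
rotate link 1 by +53°: θ ← -66° +53° = -13°
rotate link 1 by -71°: θ ← -13° -71° = -84°
rotate link 1 by -71°: θ ← -84° -71° = -155°
rotate link 1 by +71°: θ ← -155° +71° = -84°
rotate link 1 by -70°: θ ← -84° -70° = -154°
rotate link 1 by +49°: θ ← -154° +49° = -105°
crank pin P = (r cos θ, r sin θ) = (-3.623467, -13.522962)
h = r sin θ − e = -13.522962 − 15 = -28.522962
x = r cos θ + √(L² − h²) = -3.623467 + 168.604391 = 164.980924

164.9809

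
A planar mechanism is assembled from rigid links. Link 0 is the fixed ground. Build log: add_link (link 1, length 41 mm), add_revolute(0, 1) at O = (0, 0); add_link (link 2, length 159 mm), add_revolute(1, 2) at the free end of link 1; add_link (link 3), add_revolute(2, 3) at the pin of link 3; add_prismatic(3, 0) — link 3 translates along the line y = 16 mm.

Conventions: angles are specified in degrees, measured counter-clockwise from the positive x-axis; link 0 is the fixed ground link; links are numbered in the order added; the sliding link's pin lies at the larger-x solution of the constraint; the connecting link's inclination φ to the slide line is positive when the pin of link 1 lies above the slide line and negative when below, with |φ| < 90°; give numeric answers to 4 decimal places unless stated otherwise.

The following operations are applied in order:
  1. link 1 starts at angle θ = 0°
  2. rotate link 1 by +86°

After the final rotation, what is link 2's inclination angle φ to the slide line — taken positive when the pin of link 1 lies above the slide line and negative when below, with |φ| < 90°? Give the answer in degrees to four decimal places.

geometry: r = 41 mm, L = 159 mm, e = 16 mm; θ starts at 0°
rotate link 1 by +86°: θ ← 0° +86° = 86°
h = r sin θ − e = 40.900126 − 16 = 24.900126
sin φ = h / L = 24.900126 / 159 = 0.15660457
φ = arcsin(0.15660457) = 9.009868°

9.0099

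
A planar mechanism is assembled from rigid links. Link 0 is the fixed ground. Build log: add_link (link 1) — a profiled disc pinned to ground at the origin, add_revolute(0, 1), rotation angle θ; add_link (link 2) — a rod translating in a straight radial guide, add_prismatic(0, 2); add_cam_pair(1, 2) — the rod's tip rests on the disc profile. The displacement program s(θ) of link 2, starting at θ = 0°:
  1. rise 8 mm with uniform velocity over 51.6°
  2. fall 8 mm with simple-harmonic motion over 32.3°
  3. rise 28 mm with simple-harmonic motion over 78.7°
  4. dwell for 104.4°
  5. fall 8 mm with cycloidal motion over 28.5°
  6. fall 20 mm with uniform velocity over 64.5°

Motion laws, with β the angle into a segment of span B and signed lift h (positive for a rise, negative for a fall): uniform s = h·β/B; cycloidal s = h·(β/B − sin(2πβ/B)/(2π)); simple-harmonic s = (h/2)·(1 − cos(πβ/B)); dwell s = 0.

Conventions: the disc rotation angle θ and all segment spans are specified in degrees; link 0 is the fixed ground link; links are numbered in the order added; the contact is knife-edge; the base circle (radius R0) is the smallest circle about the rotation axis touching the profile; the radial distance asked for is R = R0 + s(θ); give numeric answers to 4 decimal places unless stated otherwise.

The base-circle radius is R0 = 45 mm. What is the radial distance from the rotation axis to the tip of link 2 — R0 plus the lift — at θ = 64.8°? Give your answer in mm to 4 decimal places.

seg 1 [0°–51.6°] uniform, h=8: full span → s += 8 → s = 8.0000
seg 2 [51.6°–83.9°] simple-harmonic, h=-8: θ=64.8° here. β=13.2, B=32.3. -8/2·(1 − cos(π·0.4087)) = -2.8680 → s = 5.1320
R = R0 + s = 45 + 5.1320 = 50.1320

50.1320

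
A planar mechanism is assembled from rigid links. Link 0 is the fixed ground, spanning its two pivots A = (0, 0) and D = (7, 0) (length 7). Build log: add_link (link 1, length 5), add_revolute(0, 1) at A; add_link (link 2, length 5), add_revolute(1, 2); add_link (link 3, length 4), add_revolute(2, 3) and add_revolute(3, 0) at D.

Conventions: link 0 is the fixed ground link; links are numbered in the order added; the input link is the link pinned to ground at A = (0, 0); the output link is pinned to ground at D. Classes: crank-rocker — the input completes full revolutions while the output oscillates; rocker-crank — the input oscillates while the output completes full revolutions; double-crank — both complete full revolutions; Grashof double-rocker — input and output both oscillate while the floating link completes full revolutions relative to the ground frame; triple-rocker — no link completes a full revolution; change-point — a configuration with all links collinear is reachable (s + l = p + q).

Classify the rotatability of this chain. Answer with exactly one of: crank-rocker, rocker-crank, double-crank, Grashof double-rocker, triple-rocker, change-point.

lengths: ground=7, input=5, coupler=5, output=4
sorted: s=4 (shortest), l=7 (longest), p+q=10
s + l = 11 vs p + q = 10
s + l > p + q → non-Grashof → no link fully rotates → triple-rocker

triple-rocker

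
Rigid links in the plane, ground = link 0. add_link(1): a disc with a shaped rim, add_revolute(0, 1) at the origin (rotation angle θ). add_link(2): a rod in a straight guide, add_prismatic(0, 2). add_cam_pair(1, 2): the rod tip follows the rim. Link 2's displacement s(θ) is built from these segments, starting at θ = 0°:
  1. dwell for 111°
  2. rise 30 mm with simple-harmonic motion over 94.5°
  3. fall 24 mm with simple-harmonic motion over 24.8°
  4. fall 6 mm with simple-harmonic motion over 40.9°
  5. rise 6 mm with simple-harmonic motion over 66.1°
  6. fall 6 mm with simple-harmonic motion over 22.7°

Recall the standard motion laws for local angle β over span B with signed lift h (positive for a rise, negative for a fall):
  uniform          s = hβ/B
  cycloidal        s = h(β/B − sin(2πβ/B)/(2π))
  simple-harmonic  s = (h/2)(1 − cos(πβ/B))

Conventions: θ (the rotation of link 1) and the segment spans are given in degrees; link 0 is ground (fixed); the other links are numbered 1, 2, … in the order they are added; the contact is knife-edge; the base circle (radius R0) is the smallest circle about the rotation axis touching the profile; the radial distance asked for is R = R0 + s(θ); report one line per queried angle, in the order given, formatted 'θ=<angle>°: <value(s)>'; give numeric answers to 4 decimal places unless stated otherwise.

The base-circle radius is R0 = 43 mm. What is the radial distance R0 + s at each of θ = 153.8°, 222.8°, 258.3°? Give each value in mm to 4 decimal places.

segment 1 (0° to 111°, dwell): s unchanged at 0.0000
θ = 153.8° falls in segment 2 (111° to 205.5°, simple-harmonic, h = 30): β = 153.8 − 111 = 42.8°, B = 94.5°; Δs = 30/2·(1 − cos(π·0.4529)) = 12.7890; s = 0.0000 + 12.7890 = 12.7890
segment 2 (111° to 205.5°, simple-harmonic, h = 30) is passed completely: s = 0.0000 + (30) = 30.0000
θ = 222.8° falls in segment 3 (205.5° to 230.3°, simple-harmonic, h = -24): β = 222.8 − 205.5 = 17.3°, B = 24.8°; Δs = -24/2·(1 − cos(π·0.6976)) = -18.9794; s = 30.0000 − 18.9794 = 11.0206
segment 3 (205.5° to 230.3°, simple-harmonic, h = -24) is passed completely: s = 30.0000 + (-24) = 6.0000
θ = 258.3° falls in segment 4 (230.3° to 271.2°, simple-harmonic, h = -6): β = 258.3 − 230.3 = 28°, B = 40.9°; Δs = -6/2·(1 − cos(π·0.6846)) = -4.6439; s = 6.0000 − 4.6439 = 1.3561
θ=153.8°: R = R0 + s = 43 + 12.7890 = 55.7890
θ=222.8°: R = R0 + s = 43 + 11.0206 = 54.0206
θ=258.3°: R = R0 + s = 43 + 1.3561 = 44.3561

θ=153.8°: 55.7890
θ=222.8°: 54.0206
θ=258.3°: 44.3561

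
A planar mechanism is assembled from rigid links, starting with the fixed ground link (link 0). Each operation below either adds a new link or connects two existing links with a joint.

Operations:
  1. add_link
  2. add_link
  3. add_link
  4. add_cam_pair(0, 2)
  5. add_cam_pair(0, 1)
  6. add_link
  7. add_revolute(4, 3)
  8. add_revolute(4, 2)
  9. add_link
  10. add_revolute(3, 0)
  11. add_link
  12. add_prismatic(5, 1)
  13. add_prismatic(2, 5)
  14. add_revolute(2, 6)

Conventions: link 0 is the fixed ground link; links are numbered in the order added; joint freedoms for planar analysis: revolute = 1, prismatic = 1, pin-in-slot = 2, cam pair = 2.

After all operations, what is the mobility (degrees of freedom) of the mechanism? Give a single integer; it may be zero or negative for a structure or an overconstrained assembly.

(L,J1,J2)=(1,0,0); link0 fixed
link1: (2,0,0)
link2: (3,0,0)
link3: (4,0,0)
C 0-2 [J2]: (4,0,1)
C 0-1 [J2]: (4,0,2)
link4: (5,0,2)
R 4-3 [J1]: (5,1,2)
R 4-2 [J1]: (5,2,2)
link5: (6,2,2)
R 3-0 [J1]: (6,3,2)
link6: (7,3,2)
P 5-1 [J1]: (7,4,2)
P 2-5 [J1]: (7,5,2)
R 2-6 [J1]: (7,6,2)
Grübler: 3·6 − 2·6 − 2 = 4

M = 4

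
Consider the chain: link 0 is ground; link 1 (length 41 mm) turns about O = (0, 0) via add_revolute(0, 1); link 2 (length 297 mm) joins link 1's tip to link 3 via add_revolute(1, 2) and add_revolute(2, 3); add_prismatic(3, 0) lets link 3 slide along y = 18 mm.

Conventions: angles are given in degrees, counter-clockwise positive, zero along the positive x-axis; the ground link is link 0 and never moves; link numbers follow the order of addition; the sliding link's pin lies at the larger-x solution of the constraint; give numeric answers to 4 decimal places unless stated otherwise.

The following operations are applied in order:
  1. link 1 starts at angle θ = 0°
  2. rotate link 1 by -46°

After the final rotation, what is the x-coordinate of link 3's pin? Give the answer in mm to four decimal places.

geometry: r = 41 mm, L = 297 mm, e = 18 mm; θ starts at 0°
rotate link 1 by -46°: θ ← 0° -46° = -46°
crank pin P = (r cos θ, r sin θ) = (28.480993, -29.492932)
h = r sin θ − e = -29.492932 − 18 = -47.492932
x = r cos θ + √(L² − h²) = 28.480993 + 293.178139 = 321.659133

321.6591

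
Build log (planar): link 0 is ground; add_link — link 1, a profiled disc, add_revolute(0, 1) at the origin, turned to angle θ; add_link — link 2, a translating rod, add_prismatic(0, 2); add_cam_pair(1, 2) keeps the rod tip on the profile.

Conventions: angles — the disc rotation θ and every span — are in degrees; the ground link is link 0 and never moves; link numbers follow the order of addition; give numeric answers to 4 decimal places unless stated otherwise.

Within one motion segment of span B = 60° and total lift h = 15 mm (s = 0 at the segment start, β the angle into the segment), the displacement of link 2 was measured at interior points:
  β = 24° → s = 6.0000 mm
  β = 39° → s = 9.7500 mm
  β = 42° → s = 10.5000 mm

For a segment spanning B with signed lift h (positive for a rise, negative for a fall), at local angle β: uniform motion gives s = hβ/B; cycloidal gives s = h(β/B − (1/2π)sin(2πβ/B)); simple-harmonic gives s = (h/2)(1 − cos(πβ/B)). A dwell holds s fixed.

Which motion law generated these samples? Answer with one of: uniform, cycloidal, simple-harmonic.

candidates at β/B = r: uniform s = h·r (linear in β); cycloidal s = h·(r − sin(2πr)/(2π)); simple-harmonic s = (h/2)(1 − cos(πr))
β=24°: printed 6.0000 | uniform 6.0000, cycloidal 4.5968, simple-harmonic 5.1824
β=39°: printed 9.7500 | uniform 9.7500, cycloidal 11.6814, simple-harmonic 10.9049
β=42°: printed 10.5000 | uniform 10.5000, cycloidal 12.7705, simple-harmonic 11.9084
only one law matches every sample → uniform

uniform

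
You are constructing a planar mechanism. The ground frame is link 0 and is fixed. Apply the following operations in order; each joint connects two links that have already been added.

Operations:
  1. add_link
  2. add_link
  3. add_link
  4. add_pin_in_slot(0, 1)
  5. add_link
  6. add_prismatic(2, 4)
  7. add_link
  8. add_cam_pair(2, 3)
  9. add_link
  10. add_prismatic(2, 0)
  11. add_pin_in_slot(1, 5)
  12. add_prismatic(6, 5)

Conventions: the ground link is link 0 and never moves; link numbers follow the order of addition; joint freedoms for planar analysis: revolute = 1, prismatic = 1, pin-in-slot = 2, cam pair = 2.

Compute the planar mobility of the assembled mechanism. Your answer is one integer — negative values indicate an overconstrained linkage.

ground; <1,0,0>
#1 <2,0,0>
#2 <3,0,0>
#3 <4,0,0>
PS:0↔1 J2 <4,0,1>
#4 <5,0,1>
P:2↔4 J1 <5,1,1>
#5 <6,1,1>
C:2↔3 J2 <6,1,2>
#6 <7,1,2>
P:2↔0 J1 <7,2,2>
PS:1↔5 J2 <7,2,3>
P:6↔5 J1 <7,3,3>
3×6 − 2×3 − 1×3 = 9

M = 9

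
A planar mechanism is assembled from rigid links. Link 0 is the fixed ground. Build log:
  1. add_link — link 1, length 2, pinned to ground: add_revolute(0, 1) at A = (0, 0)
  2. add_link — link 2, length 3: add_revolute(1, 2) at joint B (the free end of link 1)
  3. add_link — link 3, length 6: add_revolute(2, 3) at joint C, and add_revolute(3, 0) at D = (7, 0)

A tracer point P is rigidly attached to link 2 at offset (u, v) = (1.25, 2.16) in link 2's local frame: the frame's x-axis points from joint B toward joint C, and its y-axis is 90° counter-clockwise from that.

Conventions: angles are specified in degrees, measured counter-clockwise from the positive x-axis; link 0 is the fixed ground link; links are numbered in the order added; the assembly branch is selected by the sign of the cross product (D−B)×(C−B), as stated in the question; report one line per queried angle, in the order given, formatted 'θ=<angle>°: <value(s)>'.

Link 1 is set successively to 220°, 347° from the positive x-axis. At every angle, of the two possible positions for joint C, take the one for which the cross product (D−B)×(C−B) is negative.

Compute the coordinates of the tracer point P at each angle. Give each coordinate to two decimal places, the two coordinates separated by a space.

A=(0,0), D=(7.00,0)
θ=220°: B = A + 2.00·(cos220°, sin220°) = (-1.5321, -1.2856)
θ=220°: |BD| = 8.6284
θ=220°: circle(B,3.00) ∩ circle(D,6.00): a=2.7496, h=1.1999
θ=220°:   candidates: C₊=(1.0080,0.3106) cross=10.353; C₋=(1.3656,-2.0624) cross=-10.353
θ=220°:   branch - wants cross < 0 → take C=(1.3656,-2.0624) (cross=-10.353)
θ=220°: ex = (C−B)/|BC| = (0.9659,-0.2589); ey = (0.2589,0.9659)
θ=220°: P = B + 1.25·ex + 2.16·ey = (0.2346,0.4771)
θ=347°: B = A + 2.00·(cos347°, sin347°) = (1.9487, -0.4499)
θ=347°: |BD| = 5.0713
θ=347°: circle(B,3.00) ∩ circle(D,6.00): a=-0.1264, h=2.9973
θ=347°:   candidates: C₊=(1.5569,2.5244) cross=15.200; C₋=(2.0887,-3.4466) cross=-15.200
θ=347°:   branch - wants cross < 0 → take C=(2.0887,-3.4466) (cross=-15.200)
θ=347°: ex = (C−B)/|BC| = (0.0467,-0.9989); ey = (0.9989,0.0467)
θ=347°: P = B + 1.25·ex + 2.16·ey = (4.1647,-1.5978)

θ=220°: 0.23 0.48
θ=347°: 4.16 -1.60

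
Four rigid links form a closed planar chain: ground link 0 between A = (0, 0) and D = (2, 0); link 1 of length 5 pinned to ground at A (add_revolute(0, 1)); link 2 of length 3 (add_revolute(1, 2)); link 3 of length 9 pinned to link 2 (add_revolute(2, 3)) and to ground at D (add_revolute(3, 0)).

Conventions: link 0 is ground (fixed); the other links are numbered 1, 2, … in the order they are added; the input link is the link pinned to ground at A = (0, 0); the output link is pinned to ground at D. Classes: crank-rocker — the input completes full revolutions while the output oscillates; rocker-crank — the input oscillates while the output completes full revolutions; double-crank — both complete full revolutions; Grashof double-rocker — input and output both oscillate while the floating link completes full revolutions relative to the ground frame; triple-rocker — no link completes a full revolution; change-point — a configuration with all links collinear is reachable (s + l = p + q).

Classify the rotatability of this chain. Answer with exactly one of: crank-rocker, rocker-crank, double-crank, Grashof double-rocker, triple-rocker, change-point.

lengths: ground=2, input=5, coupler=3, output=9
sorted: s=2 (shortest), l=9 (longest), p+q=8
s + l = 11 vs p + q = 8
s + l > p + q → non-Grashof → no link fully rotates → triple-rocker

triple-rocker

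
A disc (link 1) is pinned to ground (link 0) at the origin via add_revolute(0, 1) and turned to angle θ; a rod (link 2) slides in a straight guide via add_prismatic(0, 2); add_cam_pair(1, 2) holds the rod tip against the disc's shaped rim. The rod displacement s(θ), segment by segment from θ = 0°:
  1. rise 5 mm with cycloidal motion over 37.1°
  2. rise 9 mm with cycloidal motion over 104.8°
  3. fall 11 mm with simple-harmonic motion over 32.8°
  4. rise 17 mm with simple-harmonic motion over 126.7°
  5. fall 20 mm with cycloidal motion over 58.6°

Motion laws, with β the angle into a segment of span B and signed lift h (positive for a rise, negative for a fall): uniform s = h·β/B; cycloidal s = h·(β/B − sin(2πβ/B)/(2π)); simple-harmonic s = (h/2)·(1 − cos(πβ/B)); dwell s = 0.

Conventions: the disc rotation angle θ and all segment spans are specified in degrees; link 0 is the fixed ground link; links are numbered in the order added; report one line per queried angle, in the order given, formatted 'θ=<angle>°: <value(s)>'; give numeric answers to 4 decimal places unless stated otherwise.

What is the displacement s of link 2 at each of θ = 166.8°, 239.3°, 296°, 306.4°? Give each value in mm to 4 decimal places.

segment 1 (0° to 37.1°, cycloidal, h = 5) is passed completely: s = 0.0000 + (5) = 5.0000
segment 2 (37.1° to 141.9°, cycloidal, h = 9) is passed completely: s = 5.0000 + (9) = 14.0000
θ = 166.8° falls in segment 3 (141.9° to 174.7°, simple-harmonic, h = -11): β = 166.8 − 141.9 = 24.9°, B = 32.8°; Δs = -11/2·(1 − cos(π·0.7591)) = -9.4992; s = 14.0000 − 9.4992 = 4.5008
segment 3 (141.9° to 174.7°, simple-harmonic, h = -11) is passed completely: s = 14.0000 + (-11) = 3.0000
θ = 239.3° falls in segment 4 (174.7° to 301.4°, simple-harmonic, h = 17): β = 239.3 − 174.7 = 64.6°, B = 126.7°; Δs = 17/2·(1 − cos(π·0.5099)) = 8.7634; s = 3.0000 + 8.7634 = 11.7634
θ = 296° falls in segment 4 (174.7° to 301.4°, simple-harmonic, h = 17): β = 296 − 174.7 = 121.3°, B = 126.7°; Δs = 17/2·(1 − cos(π·0.9574)) = 16.9239; s = 3.0000 + 16.9239 = 19.9239
segment 4 (174.7° to 301.4°, simple-harmonic, h = 17) is passed completely: s = 3.0000 + (17) = 20.0000
θ = 306.4° falls in segment 5 (301.4° to 360°, cycloidal, h = -20): β = 306.4 − 301.4 = 5°, B = 58.6°; Δs = -20·(0.0853 − sin(2π·0.0853)/(2π)) = -0.0806; s = 20.0000 − 0.0806 = 19.9194

θ=166.8°: 4.5008
θ=239.3°: 11.7634
θ=296°: 19.9239
θ=306.4°: 19.9194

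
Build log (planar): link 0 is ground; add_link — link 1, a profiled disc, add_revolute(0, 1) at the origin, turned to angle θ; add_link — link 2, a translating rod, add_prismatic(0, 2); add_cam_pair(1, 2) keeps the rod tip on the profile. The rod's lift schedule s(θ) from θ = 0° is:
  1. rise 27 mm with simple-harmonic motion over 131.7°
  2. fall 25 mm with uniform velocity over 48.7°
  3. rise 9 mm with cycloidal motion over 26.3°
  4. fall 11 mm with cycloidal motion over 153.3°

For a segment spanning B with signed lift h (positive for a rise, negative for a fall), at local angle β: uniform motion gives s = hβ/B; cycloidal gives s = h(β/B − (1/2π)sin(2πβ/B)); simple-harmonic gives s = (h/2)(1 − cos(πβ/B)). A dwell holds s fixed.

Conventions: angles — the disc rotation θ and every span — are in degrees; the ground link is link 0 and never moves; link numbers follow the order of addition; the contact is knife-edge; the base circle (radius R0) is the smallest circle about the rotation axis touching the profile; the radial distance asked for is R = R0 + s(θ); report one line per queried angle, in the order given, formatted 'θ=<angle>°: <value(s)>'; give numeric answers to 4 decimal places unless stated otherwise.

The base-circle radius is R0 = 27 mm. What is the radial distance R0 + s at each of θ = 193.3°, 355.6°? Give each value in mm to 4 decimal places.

seg 1 [0°–131.7°] simple-harmonic, h=27: full span → s += 27 → s = 27.0000
seg 2 [131.7°–180.4°] uniform, h=-25: full span → s += -25 → s = 2.0000
seg 3 [180.4°–206.7°] cycloidal, h=9: θ=193.3° here. β=12.9, B=26.3. 9·(0.4905 − sin(2π·0.4905)/(2π)) = 4.3289 → s = 6.3289
seg 3 [180.4°–206.7°] cycloidal, h=9: full span → s += 9 → s = 11.0000
seg 4 [206.7°–360°] cycloidal, h=-11: θ=355.6° here. β=148.9, B=153.3. -11·(0.9713 − sin(2π·0.9713)/(2π)) = -10.9983 → s = 0.0017
θ=193.3°: R = R0 + s = 27 + 6.3289 = 33.3289
θ=355.6°: R = R0 + s = 27 + 0.0017 = 27.0017

θ=193.3°: 33.3289
θ=355.6°: 27.0017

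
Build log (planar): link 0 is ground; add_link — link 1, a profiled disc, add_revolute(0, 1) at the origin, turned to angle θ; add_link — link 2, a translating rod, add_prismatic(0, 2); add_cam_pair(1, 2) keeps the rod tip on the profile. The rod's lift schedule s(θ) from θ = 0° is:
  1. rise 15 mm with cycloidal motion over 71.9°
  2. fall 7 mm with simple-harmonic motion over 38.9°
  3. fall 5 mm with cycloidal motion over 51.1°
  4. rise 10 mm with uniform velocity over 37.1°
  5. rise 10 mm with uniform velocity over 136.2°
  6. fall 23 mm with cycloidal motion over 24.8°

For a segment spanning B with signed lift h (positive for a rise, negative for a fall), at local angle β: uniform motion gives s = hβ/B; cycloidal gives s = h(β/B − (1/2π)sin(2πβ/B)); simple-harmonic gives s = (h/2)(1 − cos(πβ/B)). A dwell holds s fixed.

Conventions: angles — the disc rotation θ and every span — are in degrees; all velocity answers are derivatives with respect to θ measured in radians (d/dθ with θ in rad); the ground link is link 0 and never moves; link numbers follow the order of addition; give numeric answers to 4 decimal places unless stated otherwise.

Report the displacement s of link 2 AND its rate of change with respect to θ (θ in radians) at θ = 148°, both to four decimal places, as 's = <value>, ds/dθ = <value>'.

seg 1 [0°–71.9°] cycloidal, h=15: full span → s += 15 → s = 15.0000
seg 2 [71.9°–110.8°] simple-harmonic, h=-7: full span → s += -7 → s = 8.0000
seg 3 [110.8°–161.9°] cycloidal, h=-5: θ=148° here. β=37.2, B=51.1. -5·(0.7280 − sin(2π·0.7280)/(2π)) = -4.4281 → s = 3.5719
velocity in seg [110.8°–161.9°] (cycloidal), θ in radians: β = 37.2° = 0.6493 rad, B = 51.1° = 0.8919 rad; ds/dθ = (h/B)(1 − cos(2πβ/B)) = ((-5)/0.8919)(1 − cos(2π·0.7280)) = -6.379272 mm/rad

s = 3.5719, ds/dθ = -6.3793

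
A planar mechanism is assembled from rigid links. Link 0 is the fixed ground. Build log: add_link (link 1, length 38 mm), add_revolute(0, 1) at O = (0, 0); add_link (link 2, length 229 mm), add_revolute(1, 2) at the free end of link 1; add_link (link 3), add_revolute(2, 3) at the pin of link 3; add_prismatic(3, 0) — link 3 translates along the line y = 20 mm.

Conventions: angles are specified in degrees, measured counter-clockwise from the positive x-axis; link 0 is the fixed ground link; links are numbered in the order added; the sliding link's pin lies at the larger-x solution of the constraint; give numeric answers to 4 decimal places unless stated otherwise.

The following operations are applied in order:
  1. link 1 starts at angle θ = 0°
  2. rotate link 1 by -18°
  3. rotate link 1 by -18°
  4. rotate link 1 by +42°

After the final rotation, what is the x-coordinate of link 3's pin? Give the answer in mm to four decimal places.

geometry: r = 38 mm, L = 229 mm, e = 20 mm; θ starts at 0°
rotate link 1 by -18°: θ ← 0° -18° = -18°
rotate link 1 by -18°: θ ← -18° -18° = -36°
rotate link 1 by +42°: θ ← -36° +42° = 6°
crank pin P = (r cos θ, r sin θ) = (37.791832, 3.972082)
h = r sin θ − e = 3.972082 − 20 = -16.027918
x = r cos θ + √(L² − h²) = 37.791832 + 228.438407 = 266.230239

266.2302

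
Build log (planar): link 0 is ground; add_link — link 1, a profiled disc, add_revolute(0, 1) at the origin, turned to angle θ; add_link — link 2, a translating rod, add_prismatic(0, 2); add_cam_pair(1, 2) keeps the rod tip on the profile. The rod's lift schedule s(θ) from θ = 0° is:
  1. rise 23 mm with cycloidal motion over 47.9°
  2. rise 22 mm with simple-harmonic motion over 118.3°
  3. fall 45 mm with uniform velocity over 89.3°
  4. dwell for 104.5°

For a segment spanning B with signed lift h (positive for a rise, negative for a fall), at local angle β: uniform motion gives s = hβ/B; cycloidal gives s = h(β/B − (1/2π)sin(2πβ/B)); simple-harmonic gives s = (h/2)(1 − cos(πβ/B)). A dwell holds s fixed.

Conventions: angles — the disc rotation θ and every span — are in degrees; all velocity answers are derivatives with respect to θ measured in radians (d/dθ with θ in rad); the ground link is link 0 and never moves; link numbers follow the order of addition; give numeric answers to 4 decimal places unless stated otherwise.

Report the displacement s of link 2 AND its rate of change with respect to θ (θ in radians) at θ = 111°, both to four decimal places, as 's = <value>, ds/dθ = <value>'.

seg 1 [0°–47.9°] cycloidal, h=23: full span → s += 23 → s = 23.0000
seg 2 [47.9°–166.2°] simple-harmonic, h=22: θ=111° here. β=63.1, B=118.3. 22/2·(1 − cos(π·0.5334)) = 12.1517 → s = 35.1517
velocity in seg [47.9°–166.2°] (simple-harmonic), θ in radians: β = 63.1° = 1.1013 rad, B = 118.3° = 2.0647 rad; ds/dθ = (πh/(2B)) sin(πβ/B) = (π·22/(2·2.0647)) sin(π·0.5334) = 16.645111 mm/rad

s = 35.1517, ds/dθ = 16.6451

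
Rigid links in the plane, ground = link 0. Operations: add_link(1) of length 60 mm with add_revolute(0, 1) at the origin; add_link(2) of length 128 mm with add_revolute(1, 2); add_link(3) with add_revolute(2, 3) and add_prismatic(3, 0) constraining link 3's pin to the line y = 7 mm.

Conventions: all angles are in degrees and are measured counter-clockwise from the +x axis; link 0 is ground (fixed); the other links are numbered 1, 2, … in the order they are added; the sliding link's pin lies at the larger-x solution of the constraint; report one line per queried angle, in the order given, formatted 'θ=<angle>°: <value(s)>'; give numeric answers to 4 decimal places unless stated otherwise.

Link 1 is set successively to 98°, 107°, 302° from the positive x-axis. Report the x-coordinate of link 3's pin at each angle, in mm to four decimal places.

geometry: r = 60 mm, L = 128 mm, e = 7 mm
θ=98°: crank pin P = (r cos θ, r sin θ) = (-8.350386, 59.416084)
θ=98°: h = r sin θ − e = 59.416084 − 7 = 52.416084
θ=98°: x = r cos θ + √(L² − h²) = -8.350386 + 116.775657 = 108.425271
θ=107°: crank pin P = (r cos θ, r sin θ) = (-17.542302, 57.378285)
θ=107°: h = r sin θ − e = 57.378285 − 7 = 50.378285
θ=107°: x = r cos θ + √(L² − h²) = -17.542302 + 117.669148 = 100.126846
θ=302°: crank pin P = (r cos θ, r sin θ) = (31.795156, -50.882886)
θ=302°: h = r sin θ − e = -50.882886 − 7 = -57.882886
θ=302°: x = r cos θ + √(L² − h²) = 31.795156 + 114.164669 = 145.959824

θ=98°: 108.4253
θ=107°: 100.1268
θ=302°: 145.9598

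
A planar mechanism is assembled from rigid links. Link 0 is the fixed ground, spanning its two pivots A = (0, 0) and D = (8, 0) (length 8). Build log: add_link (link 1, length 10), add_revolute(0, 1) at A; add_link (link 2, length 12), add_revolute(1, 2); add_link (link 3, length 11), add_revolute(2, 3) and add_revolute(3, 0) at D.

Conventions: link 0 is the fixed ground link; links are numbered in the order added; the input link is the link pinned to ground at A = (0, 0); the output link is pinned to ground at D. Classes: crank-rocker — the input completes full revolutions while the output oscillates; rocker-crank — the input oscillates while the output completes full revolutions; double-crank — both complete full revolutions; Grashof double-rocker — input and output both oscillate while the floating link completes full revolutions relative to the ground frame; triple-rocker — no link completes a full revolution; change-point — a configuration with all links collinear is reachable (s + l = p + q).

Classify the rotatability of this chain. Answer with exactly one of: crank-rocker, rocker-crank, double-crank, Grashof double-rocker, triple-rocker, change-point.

lengths: ground=8, input=10, coupler=12, output=11
sorted: s=8 (shortest), l=12 (longest), p+q=21
s + l = 20 vs p + q = 21
s + l < p + q (Grashof) with shortest = ground link → double-crank

double-crank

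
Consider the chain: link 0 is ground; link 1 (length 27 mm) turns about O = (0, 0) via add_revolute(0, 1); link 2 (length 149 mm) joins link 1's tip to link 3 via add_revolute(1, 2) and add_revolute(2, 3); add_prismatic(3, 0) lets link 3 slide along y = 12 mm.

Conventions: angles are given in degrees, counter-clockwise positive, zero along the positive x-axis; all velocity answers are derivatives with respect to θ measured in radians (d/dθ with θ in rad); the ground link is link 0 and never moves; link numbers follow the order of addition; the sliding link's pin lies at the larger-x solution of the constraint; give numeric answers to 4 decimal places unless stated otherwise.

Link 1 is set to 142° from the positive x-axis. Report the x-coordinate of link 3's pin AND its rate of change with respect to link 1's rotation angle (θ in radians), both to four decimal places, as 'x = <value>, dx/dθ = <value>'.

geometry: r = 27 mm, L = 149 mm, e = 12 mm
crank pin P = (r cos θ, r sin θ) = (-21.276290, 16.622860)
h = r sin θ − e = 16.622860 − 12 = 4.622860
x = r cos θ + √(L² − h²) = -21.276290 + 148.928269 = 127.651978
dx/dθ = −r sin θ − h·r cos θ/√(L² − h²) (θ in radians; h = 4.622860) = -15.962426

x = 127.6520, dx/dθ = -15.9624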